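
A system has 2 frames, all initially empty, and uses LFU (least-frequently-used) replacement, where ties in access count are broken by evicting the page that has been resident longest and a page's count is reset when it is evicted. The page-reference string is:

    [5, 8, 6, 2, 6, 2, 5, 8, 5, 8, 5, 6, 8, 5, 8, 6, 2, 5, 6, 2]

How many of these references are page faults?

5 -> miss, frames [5]
8 -> miss, frames [5, 8]
6 -> miss, evict 5, frames [8, 6]
2 -> miss, evict 8, frames [6, 2]
6 -> hit
2 -> hit
5 -> miss, evict 6, frames [2, 5]
8 -> miss, evict 5, frames [2, 8]
5 -> miss, evict 8, frames [2, 5]
8 -> miss, evict 5, frames [2, 8]
5 -> miss, evict 8, frames [2, 5]
6 -> miss, evict 5, frames [2, 6]
8 -> miss, evict 6, frames [2, 8]
5 -> miss, evict 8, frames [2, 5]
8 -> miss, evict 5, frames [2, 8]
6 -> miss, evict 8, frames [2, 6]
2 -> hit
5 -> miss, evict 6, frames [2, 5]
6 -> miss, evict 5, frames [2, 6]
2 -> hit
Page faults: 16.

16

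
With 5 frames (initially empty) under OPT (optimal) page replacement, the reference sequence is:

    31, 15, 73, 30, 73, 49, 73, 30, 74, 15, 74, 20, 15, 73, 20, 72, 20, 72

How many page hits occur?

31 → fault, frames (31)
15 → fault, frames (31 15)
73 → fault, frames (31 15 73)
30 → fault, frames (31 15 73 30)
73 → hit
49 → fault, frames (31 15 73 30 49)
73 → hit
30 → hit
74 → fault, evict 49, frames (31 15 73 30 74)
15 → hit
74 → hit
20 → fault, evict 74, frames (31 15 73 30 20)
15 → hit
73 → hit
20 → hit
72 → fault, evict 30, frames (31 15 73 20 72)
20 → hit
72 → hit
Hits: 10.

10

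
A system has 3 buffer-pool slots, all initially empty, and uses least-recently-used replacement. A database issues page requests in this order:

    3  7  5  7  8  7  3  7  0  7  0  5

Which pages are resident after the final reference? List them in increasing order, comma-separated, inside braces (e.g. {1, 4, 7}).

{0, 5, 7}

3 → miss, frames (3)
7 → miss, frames (3 7)
5 → miss, frames (3 7 5)
7 → hit
8 → miss, evict 3, frames (5 7 8)
7 → hit
3 → miss, evict 5, frames (8 7 3)
7 → hit
0 → miss, evict 8, frames (3 7 0)
7 → hit
0 → hit
5 → miss, evict 3, frames (7 0 5)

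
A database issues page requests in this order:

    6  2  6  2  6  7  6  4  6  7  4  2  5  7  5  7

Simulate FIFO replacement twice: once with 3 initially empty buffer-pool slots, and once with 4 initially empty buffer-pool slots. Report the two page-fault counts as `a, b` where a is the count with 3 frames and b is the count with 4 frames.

8, 5

3 frames: F F . . . F . F F . . F F F . . → 8 faults.
4 frames: F F . . . F . F . . . . F . . . → 5 faults.
5 < 8: adding a frame reduced faults, as is typical.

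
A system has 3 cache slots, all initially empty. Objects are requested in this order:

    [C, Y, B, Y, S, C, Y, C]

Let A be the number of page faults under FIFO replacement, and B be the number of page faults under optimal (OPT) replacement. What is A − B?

2

Under FIFO: F F F . F F F . → 6 faults.
Under OPT: F F F . F . . . → 4 faults.
A − B = 6 − 4 = 2.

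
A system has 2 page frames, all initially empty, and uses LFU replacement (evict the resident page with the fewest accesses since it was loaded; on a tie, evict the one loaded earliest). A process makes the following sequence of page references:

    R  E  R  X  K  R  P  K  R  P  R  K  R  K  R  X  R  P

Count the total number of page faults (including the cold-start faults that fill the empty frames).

R -> miss, frames (R)
E -> miss, frames (R E)
R -> hit
X -> miss, evict E, frames (R X)
K -> miss, evict X, frames (R K)
R -> hit
P -> miss, evict K, frames (R P)
K -> miss, evict P, frames (R K)
R -> hit
P -> miss, evict K, frames (R P)
R -> hit
K -> miss, evict P, frames (R K)
R -> hit
K -> hit
R -> hit
X -> miss, evict K, frames (R X)
R -> hit
P -> miss, evict X, frames (R P)
Page faults: 10.

10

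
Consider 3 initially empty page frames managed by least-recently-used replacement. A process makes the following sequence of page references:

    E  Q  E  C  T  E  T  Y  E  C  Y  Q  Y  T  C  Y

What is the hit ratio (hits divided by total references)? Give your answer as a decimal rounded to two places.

E: fault, frames {E}
Q: fault, frames {E,Q}
E: hit
C: fault, frames {Q,E,C}
T: fault, evict Q, frames {E,C,T}
E: hit
T: hit
Y: fault, evict C, frames {E,T,Y}
E: hit
C: fault, evict T, frames {Y,E,C}
Y: hit
Q: fault, evict E, frames {C,Y,Q}
Y: hit
T: fault, evict C, frames {Q,Y,T}
C: fault, evict Q, frames {Y,T,C}
Y: hit
Hits: 7 of 16 references → 7/16 = 0.4375.

0.44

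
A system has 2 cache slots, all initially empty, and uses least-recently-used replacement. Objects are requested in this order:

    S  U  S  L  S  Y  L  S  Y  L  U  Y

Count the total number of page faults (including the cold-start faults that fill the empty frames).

S -> miss, frames [S]
U -> miss, frames [S, U]
S -> hit
L -> miss, evict U, frames [S, L]
S -> hit
Y -> miss, evict L, frames [S, Y]
L -> miss, evict S, frames [Y, L]
S -> miss, evict Y, frames [L, S]
Y -> miss, evict L, frames [S, Y]
L -> miss, evict S, frames [Y, L]
U -> miss, evict Y, frames [L, U]
Y -> miss, evict L, frames [U, Y]
Page faults: 10.

10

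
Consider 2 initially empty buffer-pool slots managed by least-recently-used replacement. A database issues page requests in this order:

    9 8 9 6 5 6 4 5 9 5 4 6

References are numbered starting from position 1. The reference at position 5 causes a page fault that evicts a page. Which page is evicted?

9

pos 1: 9 → fault, frames (9)
pos 2: 8 → fault, frames (9 8)
pos 3: 9 → hit
pos 4: 6 → fault, evict 8, frames (9 6)
pos 5: 5 → fault, evict 9, frames (6 5)
At position 5, page 9 is evicted.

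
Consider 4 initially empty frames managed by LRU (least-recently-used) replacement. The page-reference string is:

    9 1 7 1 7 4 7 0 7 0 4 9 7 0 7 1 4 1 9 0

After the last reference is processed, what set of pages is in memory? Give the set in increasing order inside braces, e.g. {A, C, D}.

9 → fault, frames [9]
1 → fault, frames [9, 1]
7 → fault, frames [9, 1, 7]
1 → hit
7 → hit
4 → fault, frames [9, 1, 7, 4]
7 → hit
0 → fault, evict 9, frames [1, 4, 7, 0]
7 → hit
0 → hit
4 → hit
9 → fault, evict 1, frames [7, 0, 4, 9]
7 → hit
0 → hit
7 → hit
1 → fault, evict 4, frames [9, 0, 7, 1]
4 → fault, evict 9, frames [0, 7, 1, 4]
1 → hit
9 → fault, evict 0, frames [7, 4, 1, 9]
0 → fault, evict 7, frames [4, 1, 9, 0]

{0, 1, 4, 9}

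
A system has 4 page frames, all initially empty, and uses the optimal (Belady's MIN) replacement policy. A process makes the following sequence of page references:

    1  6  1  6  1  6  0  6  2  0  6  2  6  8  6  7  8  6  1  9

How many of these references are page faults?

7

1: fault, frames [1]
6: fault, frames [1, 6]
1: hit
6: hit
1: hit
6: hit
0: fault, frames [1, 6, 0]
6: hit
2: fault, frames [1, 6, 0, 2]
0: hit
6: hit
2: hit
6: hit
8: fault, evict 2, frames [1, 6, 0, 8]
6: hit
7: fault, evict 0, frames [1, 6, 8, 7]
8: hit
6: hit
1: hit
9: fault, evict 7, frames [1, 6, 8, 9]
Page faults: 7.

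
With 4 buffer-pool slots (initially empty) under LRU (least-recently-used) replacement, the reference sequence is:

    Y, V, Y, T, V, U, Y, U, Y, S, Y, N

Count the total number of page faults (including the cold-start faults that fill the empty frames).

6

Y -> miss, frames {Y}
V -> miss, frames {Y,V}
Y -> hit
T -> miss, frames {V,Y,T}
V -> hit
U -> miss, frames {Y,T,V,U}
Y -> hit
U -> hit
Y -> hit
S -> miss, evict T, frames {V,U,Y,S}
Y -> hit
N -> miss, evict V, frames {U,S,Y,N}
Page faults: 6.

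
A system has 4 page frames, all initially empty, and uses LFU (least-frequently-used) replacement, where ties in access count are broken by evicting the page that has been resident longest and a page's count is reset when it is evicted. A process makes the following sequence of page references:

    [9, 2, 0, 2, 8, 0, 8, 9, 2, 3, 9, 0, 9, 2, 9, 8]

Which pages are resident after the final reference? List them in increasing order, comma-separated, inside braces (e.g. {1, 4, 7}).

{0, 2, 8, 9}

9: miss, frames {9}
2: miss, frames {9,2}
0: miss, frames {9,2,0}
2: hit
8: miss, frames {9,2,0,8}
0: hit
8: hit
9: hit
2: hit
3: miss, evict 9, frames {2,0,8,3}
9: miss, evict 3, frames {2,0,8,9}
0: hit
9: hit
2: hit
9: hit
8: hit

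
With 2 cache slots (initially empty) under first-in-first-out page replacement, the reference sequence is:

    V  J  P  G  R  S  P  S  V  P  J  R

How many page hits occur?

2

V -> miss, frames [V]
J -> miss, frames [V, J]
P -> miss, evict V, frames [J, P]
G -> miss, evict J, frames [P, G]
R -> miss, evict P, frames [G, R]
S -> miss, evict G, frames [R, S]
P -> miss, evict R, frames [S, P]
S -> hit
V -> miss, evict S, frames [P, V]
P -> hit
J -> miss, evict P, frames [V, J]
R -> miss, evict V, frames [J, R]
Hits: 2.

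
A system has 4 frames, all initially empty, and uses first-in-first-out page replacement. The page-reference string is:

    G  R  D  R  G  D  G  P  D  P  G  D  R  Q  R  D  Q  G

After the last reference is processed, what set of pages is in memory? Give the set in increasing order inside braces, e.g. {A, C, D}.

G -> miss, frames {G}
R -> miss, frames {G,R}
D -> miss, frames {G,R,D}
R -> hit
G -> hit
D -> hit
G -> hit
P -> miss, frames {G,R,D,P}
D -> hit
P -> hit
G -> hit
D -> hit
R -> hit
Q -> miss, evict G, frames {R,D,P,Q}
R -> hit
D -> hit
Q -> hit
G -> miss, evict R, frames {D,P,Q,G}

{D, G, P, Q}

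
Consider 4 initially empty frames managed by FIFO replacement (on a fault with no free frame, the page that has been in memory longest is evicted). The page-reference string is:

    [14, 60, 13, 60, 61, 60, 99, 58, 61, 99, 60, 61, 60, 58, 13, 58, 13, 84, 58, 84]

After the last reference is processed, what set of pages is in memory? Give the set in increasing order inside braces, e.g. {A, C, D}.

{13, 58, 60, 84}

14: miss, frames {14}
60: miss, frames {14,60}
13: miss, frames {14,60,13}
60: hit
61: miss, frames {14,60,13,61}
60: hit
99: miss, evict 14, frames {60,13,61,99}
58: miss, evict 60, frames {13,61,99,58}
61: hit
99: hit
60: miss, evict 13, frames {61,99,58,60}
61: hit
60: hit
58: hit
13: miss, evict 61, frames {99,58,60,13}
58: hit
13: hit
84: miss, evict 99, frames {58,60,13,84}
58: hit
84: hit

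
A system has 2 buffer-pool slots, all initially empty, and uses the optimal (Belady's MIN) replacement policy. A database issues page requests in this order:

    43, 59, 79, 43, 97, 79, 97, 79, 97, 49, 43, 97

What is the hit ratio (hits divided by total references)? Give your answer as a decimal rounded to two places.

43 -> miss, frames {43}
59 -> miss, frames {43,59}
79 -> miss, evict 59, frames {43,79}
43 -> hit
97 -> miss, evict 43, frames {79,97}
79 -> hit
97 -> hit
79 -> hit
97 -> hit
49 -> miss, evict 79, frames {97,49}
43 -> miss, evict 49, frames {97,43}
97 -> hit
Hits: 6 of 12 references → 6/12 = 0.5000.

0.50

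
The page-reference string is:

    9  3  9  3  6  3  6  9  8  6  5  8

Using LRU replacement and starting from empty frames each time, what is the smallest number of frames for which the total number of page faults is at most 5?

f=1: 12 faults
f=2: 8 faults
f=3: 5 faults
f=4: 5 faults
f=5: 5 faults
Smallest f with faults ≤ 5 is 3.

3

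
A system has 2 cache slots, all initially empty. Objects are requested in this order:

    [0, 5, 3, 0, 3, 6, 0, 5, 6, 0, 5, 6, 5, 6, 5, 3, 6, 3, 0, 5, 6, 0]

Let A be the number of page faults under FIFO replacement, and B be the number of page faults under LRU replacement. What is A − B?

-2

Under FIFO: F F F F . F . F . F . F F . . F F . F F F F → 15 faults.
Under LRU: F F F F . F F F F F F F . . . F F . F F F F → 17 faults.
A − B = 15 − 17 = -2.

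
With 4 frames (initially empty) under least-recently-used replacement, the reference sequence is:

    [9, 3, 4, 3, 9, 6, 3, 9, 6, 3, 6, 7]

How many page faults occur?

5

9: fault, frames (9)
3: fault, frames (9 3)
4: fault, frames (9 3 4)
3: hit
9: hit
6: fault, frames (4 3 9 6)
3: hit
9: hit
6: hit
3: hit
6: hit
7: fault, evict 4, frames (9 3 6 7)
Page faults: 5.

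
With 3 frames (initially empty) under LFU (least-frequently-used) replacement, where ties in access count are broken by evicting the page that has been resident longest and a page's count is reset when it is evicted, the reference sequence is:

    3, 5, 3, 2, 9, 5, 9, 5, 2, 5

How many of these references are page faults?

6

3 -> fault, frames {3}
5 -> fault, frames {3,5}
3 -> hit
2 -> fault, frames {3,5,2}
9 -> fault, evict 5, frames {3,2,9}
5 -> fault, evict 2, frames {3,9,5}
9 -> hit
5 -> hit
2 -> fault, evict 3, frames {9,5,2}
5 -> hit
Page faults: 6.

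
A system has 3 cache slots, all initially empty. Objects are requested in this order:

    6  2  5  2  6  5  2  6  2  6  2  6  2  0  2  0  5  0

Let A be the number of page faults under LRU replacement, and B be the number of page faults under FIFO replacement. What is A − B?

Under LRU: F F F . . . . . . . . . . F . . F . → 5 faults.
Under FIFO: F F F . . . . . . . . . . F . . . . → 4 faults.
A − B = 5 − 4 = 1.

1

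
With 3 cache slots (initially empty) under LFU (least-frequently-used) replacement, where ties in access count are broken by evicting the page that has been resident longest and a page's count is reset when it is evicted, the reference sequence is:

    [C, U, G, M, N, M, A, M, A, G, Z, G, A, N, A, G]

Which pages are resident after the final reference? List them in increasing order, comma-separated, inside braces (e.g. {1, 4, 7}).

C: miss, frames {C}
U: miss, frames {C,U}
G: miss, frames {C,U,G}
M: miss, evict C, frames {U,G,M}
N: miss, evict U, frames {G,M,N}
M: hit
A: miss, evict G, frames {M,N,A}
M: hit
A: hit
G: miss, evict N, frames {M,A,G}
Z: miss, evict G, frames {M,A,Z}
G: miss, evict Z, frames {M,A,G}
A: hit
N: miss, evict G, frames {M,A,N}
A: hit
G: miss, evict N, frames {M,A,G}

{A, G, M}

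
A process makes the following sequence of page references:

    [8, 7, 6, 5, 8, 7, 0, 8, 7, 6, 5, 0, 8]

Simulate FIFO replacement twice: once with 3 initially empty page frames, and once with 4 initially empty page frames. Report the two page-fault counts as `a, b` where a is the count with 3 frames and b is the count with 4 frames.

10, 11

3 frames: F F F F F F F . . F F . F → 10 faults.
4 frames: F F F F . . F F F F F F F → 11 faults.
11 > 10: adding a frame increased faults — Belady's anomaly.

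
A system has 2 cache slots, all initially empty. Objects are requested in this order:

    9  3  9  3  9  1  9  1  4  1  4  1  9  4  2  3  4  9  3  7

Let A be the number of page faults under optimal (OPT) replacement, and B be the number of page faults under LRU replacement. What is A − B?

Under OPT: F F . . . F . . F . . . F . F F . F . F → 9 faults.
Under LRU: F F . . . F . . F . . . F F F F F F F F → 12 faults.
A − B = 9 − 12 = -3.

-3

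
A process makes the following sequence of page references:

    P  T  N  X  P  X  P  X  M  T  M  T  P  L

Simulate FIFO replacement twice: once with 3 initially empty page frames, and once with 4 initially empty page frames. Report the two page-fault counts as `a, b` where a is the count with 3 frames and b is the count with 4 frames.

3 frames: F F F F F . . . F F . . . F → 8 faults.
4 frames: F F F F . . . . F . . . F F → 7 faults.
7 < 8: adding a frame reduced faults, as is typical.

8, 7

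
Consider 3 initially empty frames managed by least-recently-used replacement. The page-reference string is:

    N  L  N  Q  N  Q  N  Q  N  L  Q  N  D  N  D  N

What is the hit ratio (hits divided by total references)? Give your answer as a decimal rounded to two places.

N → miss, frames {N}
L → miss, frames {N,L}
N → hit
Q → miss, frames {L,N,Q}
N → hit
Q → hit
N → hit
Q → hit
N → hit
L → hit
Q → hit
N → hit
D → miss, evict L, frames {Q,N,D}
N → hit
D → hit
N → hit
Hits: 12 of 16 references → 12/16 = 0.7500.

0.75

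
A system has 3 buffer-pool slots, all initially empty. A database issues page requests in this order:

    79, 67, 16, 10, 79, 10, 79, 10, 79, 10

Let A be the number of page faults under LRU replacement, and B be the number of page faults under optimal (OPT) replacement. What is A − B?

1

Under LRU: F F F F F . . . . . → 5 faults.
Under OPT: F F F F . . . . . . → 4 faults.
A − B = 5 − 4 = 1.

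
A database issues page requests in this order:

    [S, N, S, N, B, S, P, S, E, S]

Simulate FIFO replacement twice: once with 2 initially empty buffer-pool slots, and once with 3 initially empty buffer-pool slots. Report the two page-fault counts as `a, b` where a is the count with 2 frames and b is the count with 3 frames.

2 frames: F F . . F F F . F F → 7 faults.
3 frames: F F . . F . F F F . → 6 faults.
6 < 7: adding a frame reduced faults, as is typical.

7, 6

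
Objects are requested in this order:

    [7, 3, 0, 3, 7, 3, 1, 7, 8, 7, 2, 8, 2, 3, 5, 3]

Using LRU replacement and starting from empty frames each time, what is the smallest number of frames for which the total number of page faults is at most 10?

f=1: 16 faults
f=2: 11 faults
f=3: 8 faults
f=4: 8 faults
f=5: 7 faults
f=6: 7 faults
f=7: 7 faults
Smallest f with faults ≤ 10 is 3.

3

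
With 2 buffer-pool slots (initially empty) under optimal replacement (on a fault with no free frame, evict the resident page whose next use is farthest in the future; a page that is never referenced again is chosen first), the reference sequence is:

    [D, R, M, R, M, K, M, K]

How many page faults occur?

D → fault, frames [D]
R → fault, frames [D, R]
M → fault, evict D, frames [R, M]
R → hit
M → hit
K → fault, evict R, frames [M, K]
M → hit
K → hit
Page faults: 4.

4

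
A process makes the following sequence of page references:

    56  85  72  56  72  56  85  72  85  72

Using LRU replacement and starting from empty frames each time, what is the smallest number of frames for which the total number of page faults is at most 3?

f=1: 10 faults
f=2: 6 faults
f=3: 3 faults
Smallest f with faults ≤ 3 is 3.

3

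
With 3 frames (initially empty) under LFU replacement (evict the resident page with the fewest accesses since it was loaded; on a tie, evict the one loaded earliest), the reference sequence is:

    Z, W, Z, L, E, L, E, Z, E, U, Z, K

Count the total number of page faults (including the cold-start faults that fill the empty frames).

6

Z → fault, frames [Z]
W → fault, frames [Z, W]
Z → hit
L → fault, frames [Z, W, L]
E → fault, evict W, frames [Z, L, E]
L → hit
E → hit
Z → hit
E → hit
U → fault, evict L, frames [Z, E, U]
Z → hit
K → fault, evict U, frames [Z, E, K]
Page faults: 6.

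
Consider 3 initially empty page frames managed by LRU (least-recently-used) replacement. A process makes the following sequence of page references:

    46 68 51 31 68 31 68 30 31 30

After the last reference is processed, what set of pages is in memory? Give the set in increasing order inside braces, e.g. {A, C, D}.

46 → fault, frames {46}
68 → fault, frames {46,68}
51 → fault, frames {46,68,51}
31 → fault, evict 46, frames {68,51,31}
68 → hit
31 → hit
68 → hit
30 → fault, evict 51, frames {31,68,30}
31 → hit
30 → hit

{30, 31, 68}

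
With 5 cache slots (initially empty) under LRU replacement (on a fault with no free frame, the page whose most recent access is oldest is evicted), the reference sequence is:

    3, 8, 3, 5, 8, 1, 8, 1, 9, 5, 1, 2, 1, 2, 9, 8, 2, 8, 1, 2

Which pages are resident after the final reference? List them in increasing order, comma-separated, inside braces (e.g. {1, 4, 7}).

{1, 2, 5, 8, 9}

3 -> miss, frames [3]
8 -> miss, frames [3, 8]
3 -> hit
5 -> miss, frames [8, 3, 5]
8 -> hit
1 -> miss, frames [3, 5, 8, 1]
8 -> hit
1 -> hit
9 -> miss, frames [3, 5, 8, 1, 9]
5 -> hit
1 -> hit
2 -> miss, evict 3, frames [8, 9, 5, 1, 2]
1 -> hit
2 -> hit
9 -> hit
8 -> hit
2 -> hit
8 -> hit
1 -> hit
2 -> hit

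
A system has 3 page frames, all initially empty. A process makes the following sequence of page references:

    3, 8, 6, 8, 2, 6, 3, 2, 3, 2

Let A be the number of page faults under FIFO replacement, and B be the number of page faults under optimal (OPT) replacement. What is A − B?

1

Under FIFO: F F F . F . F . . . → 5 faults.
Under OPT: F F F . F . . . . . → 4 faults.
A − B = 5 − 4 = 1.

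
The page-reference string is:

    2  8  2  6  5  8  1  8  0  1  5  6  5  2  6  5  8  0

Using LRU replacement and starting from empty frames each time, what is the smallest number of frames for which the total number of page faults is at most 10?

4

f=1: 18 faults
f=2: 15 faults
f=3: 12 faults
f=4: 10 faults
f=5: 9 faults
f=6: 6 faults
Smallest f with faults ≤ 10 is 4.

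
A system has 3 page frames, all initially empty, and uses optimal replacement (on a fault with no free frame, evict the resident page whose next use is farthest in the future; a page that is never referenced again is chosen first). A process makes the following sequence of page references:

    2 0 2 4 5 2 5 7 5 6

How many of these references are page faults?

6

2 -> miss, frames {2}
0 -> miss, frames {2,0}
2 -> hit
4 -> miss, frames {2,0,4}
5 -> miss, evict 4, frames {2,0,5}
2 -> hit
5 -> hit
7 -> miss, evict 0, frames {2,5,7}
5 -> hit
6 -> miss, evict 7, frames {2,5,6}
Page faults: 6.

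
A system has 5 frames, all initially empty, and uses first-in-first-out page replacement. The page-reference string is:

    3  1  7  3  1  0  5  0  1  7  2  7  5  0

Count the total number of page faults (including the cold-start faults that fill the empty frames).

3 → miss, frames [3]
1 → miss, frames [3, 1]
7 → miss, frames [3, 1, 7]
3 → hit
1 → hit
0 → miss, frames [3, 1, 7, 0]
5 → miss, frames [3, 1, 7, 0, 5]
0 → hit
1 → hit
7 → hit
2 → miss, evict 3, frames [1, 7, 0, 5, 2]
7 → hit
5 → hit
0 → hit
Page faults: 6.

6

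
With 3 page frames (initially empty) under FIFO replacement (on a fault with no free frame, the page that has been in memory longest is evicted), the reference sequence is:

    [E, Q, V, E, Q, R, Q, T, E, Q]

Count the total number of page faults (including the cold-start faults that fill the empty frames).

7

E: miss, frames [E]
Q: miss, frames [E, Q]
V: miss, frames [E, Q, V]
E: hit
Q: hit
R: miss, evict E, frames [Q, V, R]
Q: hit
T: miss, evict Q, frames [V, R, T]
E: miss, evict V, frames [R, T, E]
Q: miss, evict R, frames [T, E, Q]
Page faults: 7.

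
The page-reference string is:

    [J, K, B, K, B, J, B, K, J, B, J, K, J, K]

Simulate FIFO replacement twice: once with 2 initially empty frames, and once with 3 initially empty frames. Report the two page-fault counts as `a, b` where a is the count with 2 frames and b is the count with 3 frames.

2 frames: F F F . . F . F . F F F . . → 8 faults.
3 frames: F F F . . . . . . . . . . . → 3 faults.
3 < 8: adding a frame reduced faults, as is typical.

8, 3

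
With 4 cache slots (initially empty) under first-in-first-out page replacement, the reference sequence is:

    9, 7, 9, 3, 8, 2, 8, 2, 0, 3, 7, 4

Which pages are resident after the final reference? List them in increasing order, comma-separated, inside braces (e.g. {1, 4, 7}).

{0, 2, 4, 7}

9: fault, frames (9)
7: fault, frames (9 7)
9: hit
3: fault, frames (9 7 3)
8: fault, frames (9 7 3 8)
2: fault, evict 9, frames (7 3 8 2)
8: hit
2: hit
0: fault, evict 7, frames (3 8 2 0)
3: hit
7: fault, evict 3, frames (8 2 0 7)
4: fault, evict 8, frames (2 0 7 4)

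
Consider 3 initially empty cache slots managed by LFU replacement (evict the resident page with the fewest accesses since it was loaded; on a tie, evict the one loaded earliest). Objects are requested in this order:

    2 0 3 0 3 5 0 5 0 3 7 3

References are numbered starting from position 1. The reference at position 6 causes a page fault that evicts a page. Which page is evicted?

2

pos 1: 2 -> miss, frames {2}
pos 2: 0 -> miss, frames {2,0}
pos 3: 3 -> miss, frames {2,0,3}
pos 4: 0 -> hit
pos 5: 3 -> hit
pos 6: 5 -> miss, evict 2, frames {0,3,5}
At position 6, page 2 is evicted.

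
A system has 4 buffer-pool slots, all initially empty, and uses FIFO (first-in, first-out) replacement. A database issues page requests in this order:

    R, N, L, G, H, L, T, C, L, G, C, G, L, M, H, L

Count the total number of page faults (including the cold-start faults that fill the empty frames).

R -> fault, frames [R]
N -> fault, frames [R, N]
L -> fault, frames [R, N, L]
G -> fault, frames [R, N, L, G]
H -> fault, evict R, frames [N, L, G, H]
L -> hit
T -> fault, evict N, frames [L, G, H, T]
C -> fault, evict L, frames [G, H, T, C]
L -> fault, evict G, frames [H, T, C, L]
G -> fault, evict H, frames [T, C, L, G]
C -> hit
G -> hit
L -> hit
M -> fault, evict T, frames [C, L, G, M]
H -> fault, evict C, frames [L, G, M, H]
L -> hit
Page faults: 11.

11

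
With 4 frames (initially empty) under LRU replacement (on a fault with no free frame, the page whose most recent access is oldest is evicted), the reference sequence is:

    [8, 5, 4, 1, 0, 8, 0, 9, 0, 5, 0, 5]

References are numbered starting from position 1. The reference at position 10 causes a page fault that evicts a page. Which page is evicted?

pos 1: 8 -> miss, frames [8]
pos 2: 5 -> miss, frames [8, 5]
pos 3: 4 -> miss, frames [8, 5, 4]
pos 4: 1 -> miss, frames [8, 5, 4, 1]
pos 5: 0 -> miss, evict 8, frames [5, 4, 1, 0]
pos 6: 8 -> miss, evict 5, frames [4, 1, 0, 8]
pos 7: 0 -> hit
pos 8: 9 -> miss, evict 4, frames [1, 8, 0, 9]
pos 9: 0 -> hit
pos 10: 5 -> miss, evict 1, frames [8, 9, 0, 5]
At position 10, page 1 is evicted.

1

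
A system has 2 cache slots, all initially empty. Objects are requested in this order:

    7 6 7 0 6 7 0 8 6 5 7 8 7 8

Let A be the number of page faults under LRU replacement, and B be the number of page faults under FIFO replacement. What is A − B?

2

Under LRU: F F . F F F F F F F F F . . → 11 faults.
Under FIFO: F F . F . F . F F F F F . . → 9 faults.
A − B = 11 − 9 = 2.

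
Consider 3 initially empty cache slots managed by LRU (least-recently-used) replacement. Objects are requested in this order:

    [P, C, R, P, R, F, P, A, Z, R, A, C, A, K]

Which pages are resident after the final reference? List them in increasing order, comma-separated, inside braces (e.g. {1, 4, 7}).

{A, C, K}

P -> miss, frames (P)
C -> miss, frames (P C)
R -> miss, frames (P C R)
P -> hit
R -> hit
F -> miss, evict C, frames (P R F)
P -> hit
A -> miss, evict R, frames (F P A)
Z -> miss, evict F, frames (P A Z)
R -> miss, evict P, frames (A Z R)
A -> hit
C -> miss, evict Z, frames (R A C)
A -> hit
K -> miss, evict R, frames (C A K)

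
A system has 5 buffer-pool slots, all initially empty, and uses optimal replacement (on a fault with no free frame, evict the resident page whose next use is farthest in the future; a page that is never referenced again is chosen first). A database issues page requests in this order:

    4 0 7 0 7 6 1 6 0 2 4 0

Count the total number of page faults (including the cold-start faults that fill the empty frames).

6

4: miss, frames (4)
0: miss, frames (4 0)
7: miss, frames (4 0 7)
0: hit
7: hit
6: miss, frames (4 0 7 6)
1: miss, frames (4 0 7 6 1)
6: hit
0: hit
2: miss, evict 1, frames (4 0 7 6 2)
4: hit
0: hit
Page faults: 6.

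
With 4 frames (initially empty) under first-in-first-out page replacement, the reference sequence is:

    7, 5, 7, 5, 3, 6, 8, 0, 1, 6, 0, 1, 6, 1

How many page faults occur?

7 -> miss, frames [7]
5 -> miss, frames [7, 5]
7 -> hit
5 -> hit
3 -> miss, frames [7, 5, 3]
6 -> miss, frames [7, 5, 3, 6]
8 -> miss, evict 7, frames [5, 3, 6, 8]
0 -> miss, evict 5, frames [3, 6, 8, 0]
1 -> miss, evict 3, frames [6, 8, 0, 1]
6 -> hit
0 -> hit
1 -> hit
6 -> hit
1 -> hit
Page faults: 7.

7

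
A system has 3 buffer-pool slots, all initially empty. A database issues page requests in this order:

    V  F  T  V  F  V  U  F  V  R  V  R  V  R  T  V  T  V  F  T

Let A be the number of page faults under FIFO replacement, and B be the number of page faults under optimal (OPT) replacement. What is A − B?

Under FIFO: F F F . . . F . F F . . . . F . . . F . → 8 faults.
Under OPT: F F F . . . F . . F . . . . F . . . . . → 6 faults.
A − B = 8 − 6 = 2.

2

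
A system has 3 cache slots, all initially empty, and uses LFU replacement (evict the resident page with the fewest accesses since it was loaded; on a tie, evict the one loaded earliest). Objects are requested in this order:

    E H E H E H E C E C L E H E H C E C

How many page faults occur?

E -> fault, frames {E}
H -> fault, frames {E,H}
E -> hit
H -> hit
E -> hit
H -> hit
E -> hit
C -> fault, frames {E,H,C}
E -> hit
C -> hit
L -> fault, evict C, frames {E,H,L}
E -> hit
H -> hit
E -> hit
H -> hit
C -> fault, evict L, frames {E,H,C}
E -> hit
C -> hit
Page faults: 5.

5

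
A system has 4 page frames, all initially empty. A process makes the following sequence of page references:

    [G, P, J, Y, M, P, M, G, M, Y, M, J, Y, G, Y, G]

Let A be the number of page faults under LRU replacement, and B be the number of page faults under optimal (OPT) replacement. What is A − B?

Under LRU: F F F F F . . F . . . F . . . . → 7 faults.
Under OPT: F F F F F . . . . . . F . . . . → 6 faults.
A − B = 7 − 6 = 1.

1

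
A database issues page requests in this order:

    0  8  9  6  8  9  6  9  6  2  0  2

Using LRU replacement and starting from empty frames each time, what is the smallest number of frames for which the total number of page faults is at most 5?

f=1: 12 faults
f=2: 9 faults
f=3: 6 faults
f=4: 6 faults
f=5: 5 faults
Smallest f with faults ≤ 5 is 5.

5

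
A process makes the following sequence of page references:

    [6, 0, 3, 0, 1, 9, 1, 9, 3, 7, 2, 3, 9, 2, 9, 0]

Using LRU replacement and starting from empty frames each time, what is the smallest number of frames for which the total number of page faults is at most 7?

6

f=1: 16 faults
f=2: 12 faults
f=3: 10 faults
f=4: 8 faults
f=5: 8 faults
f=6: 7 faults
f=7: 7 faults
Smallest f with faults ≤ 7 is 6.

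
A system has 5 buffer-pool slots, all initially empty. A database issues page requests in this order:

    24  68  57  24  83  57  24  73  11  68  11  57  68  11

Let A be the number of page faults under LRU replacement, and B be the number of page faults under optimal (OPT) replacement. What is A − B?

1

Under LRU: F F F . F . . F F F . . . . → 7 faults.
Under OPT: F F F . F . . F F . . . . . → 6 faults.
A − B = 7 − 6 = 1.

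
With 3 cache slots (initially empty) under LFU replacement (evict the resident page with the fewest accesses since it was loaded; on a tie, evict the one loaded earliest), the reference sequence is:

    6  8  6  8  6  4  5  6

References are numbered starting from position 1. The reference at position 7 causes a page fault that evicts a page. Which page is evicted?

pos 1: 6 -> fault, frames {6}
pos 2: 8 -> fault, frames {6,8}
pos 3: 6 -> hit
pos 4: 8 -> hit
pos 5: 6 -> hit
pos 6: 4 -> fault, frames {6,8,4}
pos 7: 5 -> fault, evict 4, frames {6,8,5}
At position 7, page 4 is evicted.

4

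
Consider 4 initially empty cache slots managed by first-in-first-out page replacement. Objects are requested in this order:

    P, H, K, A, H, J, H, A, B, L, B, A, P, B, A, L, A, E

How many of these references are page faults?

10

P → fault, frames {P}
H → fault, frames {P,H}
K → fault, frames {P,H,K}
A → fault, frames {P,H,K,A}
H → hit
J → fault, evict P, frames {H,K,A,J}
H → hit
A → hit
B → fault, evict H, frames {K,A,J,B}
L → fault, evict K, frames {A,J,B,L}
B → hit
A → hit
P → fault, evict A, frames {J,B,L,P}
B → hit
A → fault, evict J, frames {B,L,P,A}
L → hit
A → hit
E → fault, evict B, frames {L,P,A,E}
Page faults: 10.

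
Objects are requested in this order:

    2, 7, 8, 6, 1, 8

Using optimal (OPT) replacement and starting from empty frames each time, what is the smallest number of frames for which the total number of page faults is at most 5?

f=1: 6 faults
f=2: 5 faults
f=3: 5 faults
f=4: 5 faults
f=5: 5 faults
Smallest f with faults ≤ 5 is 2.

2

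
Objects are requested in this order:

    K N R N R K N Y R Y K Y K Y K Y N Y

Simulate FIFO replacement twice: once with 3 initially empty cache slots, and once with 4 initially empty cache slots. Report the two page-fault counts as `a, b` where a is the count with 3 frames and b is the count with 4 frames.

6, 4

3 frames: F F F . . . . F . . F . . . . . F . → 6 faults.
4 frames: F F F . . . . F . . . . . . . . . . → 4 faults.
4 < 6: adding a frame reduced faults, as is typical.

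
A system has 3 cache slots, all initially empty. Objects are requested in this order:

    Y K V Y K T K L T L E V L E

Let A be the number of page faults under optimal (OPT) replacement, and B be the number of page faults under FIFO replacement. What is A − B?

Under OPT: F F F . . F . F . . F . . . → 6 faults.
Under FIFO: F F F . . F . F . . F F . . → 7 faults.
A − B = 6 − 7 = -1.

-1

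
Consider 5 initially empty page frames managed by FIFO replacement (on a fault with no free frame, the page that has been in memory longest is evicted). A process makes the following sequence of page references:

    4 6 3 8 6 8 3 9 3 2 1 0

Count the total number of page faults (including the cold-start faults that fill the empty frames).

8

4 → fault, frames {4}
6 → fault, frames {4,6}
3 → fault, frames {4,6,3}
8 → fault, frames {4,6,3,8}
6 → hit
8 → hit
3 → hit
9 → fault, frames {4,6,3,8,9}
3 → hit
2 → fault, evict 4, frames {6,3,8,9,2}
1 → fault, evict 6, frames {3,8,9,2,1}
0 → fault, evict 3, frames {8,9,2,1,0}
Page faults: 8.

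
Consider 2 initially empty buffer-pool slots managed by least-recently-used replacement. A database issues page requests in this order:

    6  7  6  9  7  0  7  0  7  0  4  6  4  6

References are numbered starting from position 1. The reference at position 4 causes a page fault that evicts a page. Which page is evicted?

7

pos 1: 6: miss, frames (6)
pos 2: 7: miss, frames (6 7)
pos 3: 6: hit
pos 4: 9: miss, evict 7, frames (6 9)
At position 4, page 7 is evicted.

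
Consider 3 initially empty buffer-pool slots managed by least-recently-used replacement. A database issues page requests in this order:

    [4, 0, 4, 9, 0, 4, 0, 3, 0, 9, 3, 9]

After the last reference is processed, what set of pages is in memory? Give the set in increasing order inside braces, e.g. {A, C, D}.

{0, 3, 9}

4 -> miss, frames {4}
0 -> miss, frames {4,0}
4 -> hit
9 -> miss, frames {0,4,9}
0 -> hit
4 -> hit
0 -> hit
3 -> miss, evict 9, frames {4,0,3}
0 -> hit
9 -> miss, evict 4, frames {3,0,9}
3 -> hit
9 -> hit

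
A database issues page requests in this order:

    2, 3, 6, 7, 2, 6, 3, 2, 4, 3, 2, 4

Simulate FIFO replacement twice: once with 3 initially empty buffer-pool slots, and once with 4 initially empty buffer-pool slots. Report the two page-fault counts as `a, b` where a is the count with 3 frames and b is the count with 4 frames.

3 frames: F F F F F . F . F . . . → 7 faults.
4 frames: F F F F . . . . F . F . → 6 faults.
6 < 7: adding a frame reduced faults, as is typical.

7, 6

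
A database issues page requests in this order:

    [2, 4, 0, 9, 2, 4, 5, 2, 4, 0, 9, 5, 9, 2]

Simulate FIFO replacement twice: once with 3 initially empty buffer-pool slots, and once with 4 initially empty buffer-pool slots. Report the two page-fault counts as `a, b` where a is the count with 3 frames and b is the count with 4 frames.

3 frames: F F F F F F F . . F F . . F → 10 faults.
4 frames: F F F F . . F F F F F F . F → 11 faults.
11 > 10: adding a frame increased faults — Belady's anomaly.

10, 11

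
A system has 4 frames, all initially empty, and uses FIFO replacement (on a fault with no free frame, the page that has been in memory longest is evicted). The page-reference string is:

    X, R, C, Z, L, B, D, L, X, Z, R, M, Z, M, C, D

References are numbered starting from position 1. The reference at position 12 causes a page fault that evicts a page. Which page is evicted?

pos 1: X: fault, frames (X)
pos 2: R: fault, frames (X R)
pos 3: C: fault, frames (X R C)
pos 4: Z: fault, frames (X R C Z)
pos 5: L: fault, evict X, frames (R C Z L)
pos 6: B: fault, evict R, frames (C Z L B)
pos 7: D: fault, evict C, frames (Z L B D)
pos 8: L: hit
pos 9: X: fault, evict Z, frames (L B D X)
pos 10: Z: fault, evict L, frames (B D X Z)
pos 11: R: fault, evict B, frames (D X Z R)
pos 12: M: fault, evict D, frames (X Z R M)
At position 12, page D is evicted.

D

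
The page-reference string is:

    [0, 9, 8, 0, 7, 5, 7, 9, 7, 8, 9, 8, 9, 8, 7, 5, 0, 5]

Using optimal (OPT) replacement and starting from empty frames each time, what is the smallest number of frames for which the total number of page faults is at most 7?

4

f=1: 18 faults
f=2: 10 faults
f=3: 8 faults
f=4: 6 faults
f=5: 5 faults
Smallest f with faults ≤ 7 is 4.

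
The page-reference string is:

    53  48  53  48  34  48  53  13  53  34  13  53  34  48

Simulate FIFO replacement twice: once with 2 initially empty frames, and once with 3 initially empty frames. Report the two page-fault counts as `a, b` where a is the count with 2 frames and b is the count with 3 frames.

8, 6

2 frames: F F . . F . F F . F . F . F → 8 faults.
3 frames: F F . . F . . F F . . . . F → 6 faults.
6 < 8: adding a frame reduced faults, as is typical.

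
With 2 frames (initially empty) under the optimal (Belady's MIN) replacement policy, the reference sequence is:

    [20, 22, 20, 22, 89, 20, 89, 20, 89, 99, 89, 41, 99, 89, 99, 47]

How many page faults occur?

7

20 → fault, frames {20}
22 → fault, frames {20,22}
20 → hit
22 → hit
89 → fault, evict 22, frames {20,89}
20 → hit
89 → hit
20 → hit
89 → hit
99 → fault, evict 20, frames {89,99}
89 → hit
41 → fault, evict 89, frames {99,41}
99 → hit
89 → fault, evict 41, frames {99,89}
99 → hit
47 → fault, evict 89, frames {99,47}
Page faults: 7.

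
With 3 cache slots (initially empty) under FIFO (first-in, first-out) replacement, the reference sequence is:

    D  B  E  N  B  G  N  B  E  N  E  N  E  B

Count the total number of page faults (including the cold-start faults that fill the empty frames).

D → fault, frames {D}
B → fault, frames {D,B}
E → fault, frames {D,B,E}
N → fault, evict D, frames {B,E,N}
B → hit
G → fault, evict B, frames {E,N,G}
N → hit
B → fault, evict E, frames {N,G,B}
E → fault, evict N, frames {G,B,E}
N → fault, evict G, frames {B,E,N}
E → hit
N → hit
E → hit
B → hit
Page faults: 8.

8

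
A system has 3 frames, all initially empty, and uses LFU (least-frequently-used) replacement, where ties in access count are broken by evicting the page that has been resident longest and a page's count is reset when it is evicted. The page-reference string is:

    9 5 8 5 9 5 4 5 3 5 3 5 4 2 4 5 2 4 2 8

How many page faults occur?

12

9: miss, frames [9]
5: miss, frames [9, 5]
8: miss, frames [9, 5, 8]
5: hit
9: hit
5: hit
4: miss, evict 8, frames [9, 5, 4]
5: hit
3: miss, evict 4, frames [9, 5, 3]
5: hit
3: hit
5: hit
4: miss, evict 9, frames [5, 3, 4]
2: miss, evict 4, frames [5, 3, 2]
4: miss, evict 2, frames [5, 3, 4]
5: hit
2: miss, evict 4, frames [5, 3, 2]
4: miss, evict 2, frames [5, 3, 4]
2: miss, evict 4, frames [5, 3, 2]
8: miss, evict 2, frames [5, 3, 8]
Page faults: 12.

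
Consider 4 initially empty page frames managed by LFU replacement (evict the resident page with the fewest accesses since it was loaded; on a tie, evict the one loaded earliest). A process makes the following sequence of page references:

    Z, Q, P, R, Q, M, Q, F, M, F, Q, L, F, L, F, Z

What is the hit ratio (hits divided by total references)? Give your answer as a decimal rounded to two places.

Z → miss, frames [Z]
Q → miss, frames [Z, Q]
P → miss, frames [Z, Q, P]
R → miss, frames [Z, Q, P, R]
Q → hit
M → miss, evict Z, frames [Q, P, R, M]
Q → hit
F → miss, evict P, frames [Q, R, M, F]
M → hit
F → hit
Q → hit
L → miss, evict R, frames [Q, M, F, L]
F → hit
L → hit
F → hit
Z → miss, evict M, frames [Q, F, L, Z]
Hits: 8 of 16 references → 8/16 = 0.5000.

0.50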